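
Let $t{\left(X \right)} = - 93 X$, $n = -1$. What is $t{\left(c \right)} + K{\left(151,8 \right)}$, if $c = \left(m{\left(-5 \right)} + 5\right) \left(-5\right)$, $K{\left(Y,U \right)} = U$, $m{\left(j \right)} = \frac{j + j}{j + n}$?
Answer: $3108$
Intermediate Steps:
$m{\left(j \right)} = \frac{2 j}{-1 + j}$ ($m{\left(j \right)} = \frac{j + j}{j - 1} = \frac{2 j}{-1 + j}$)
$c = - \frac{100}{3}$ ($c = \left(2 \left(-5\right) \frac{1}{-1 - 5} + 5\right) \left(-5\right) = \left(2 \left(-5\right) \frac{1}{-6} + 5\right) \left(-5\right) = \left(2 \left(-5\right) \left(- \frac{1}{6}\right) + 5\right) \left(-5\right) = \left(\frac{5}{3} + 5\right) \left(-5\right) = \frac{20}{3} \left(-5\right) = - \frac{100}{3} \approx -33.333$)
$t{\left(c \right)} + K{\left(151,8 \right)} = \left(-93\right) \left(- \frac{100}{3}\right) + 8 = 3100 + 8 = 3108$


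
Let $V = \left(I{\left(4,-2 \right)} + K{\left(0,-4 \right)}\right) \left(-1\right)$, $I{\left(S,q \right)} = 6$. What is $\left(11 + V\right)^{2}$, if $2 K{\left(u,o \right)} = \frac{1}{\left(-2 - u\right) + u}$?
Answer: $\frac{441}{16} \approx 27.563$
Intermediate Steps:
$K{\left(u,o \right)} = - \frac{1}{4}$ ($K{\left(u,o \right)} = \frac{1}{2 \left(\left(-2 - u\right) + u\right)} = \frac{1}{2 \left(-2\right)} = \frac{1}{2} \left(- \frac{1}{2}\right) = - \frac{1}{4}$)
$V = - \frac{23}{4}$ ($V = \left(6 - \frac{1}{4}\right) \left(-1\right) = \frac{23}{4} \left(-1\right) = - \frac{23}{4} \approx -5.75$)
$\left(11 + V\right)^{2} = \left(11 - \frac{23}{4}\right)^{2} = \left(\frac{21}{4}\right)^{2} = \frac{441}{16}$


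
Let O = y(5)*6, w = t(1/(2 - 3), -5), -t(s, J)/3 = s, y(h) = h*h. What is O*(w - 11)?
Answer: -1200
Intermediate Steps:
y(h) = h²
t(s, J) = -3*s
w = 3 (w = -3/(2 - 3) = -3/(-1) = -3*(-1) = 3)
O = 150 (O = 5²*6 = 25*6 = 150)
O*(w - 11) = 150*(3 - 11) = 150*(-8) = -1200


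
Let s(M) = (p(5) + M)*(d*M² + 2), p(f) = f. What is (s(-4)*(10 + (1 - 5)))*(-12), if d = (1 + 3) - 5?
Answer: 1008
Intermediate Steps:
d = -1 (d = 4 - 5 = -1)
s(M) = (2 - M²)*(5 + M) (s(M) = (5 + M)*(-M² + 2) = (5 + M)*(2 - M²) = (2 - M²)*(5 + M))
(s(-4)*(10 + (1 - 5)))*(-12) = ((10 - 1*(-4)³ - 5*(-4)² + 2*(-4))*(10 + (1 - 5)))*(-12) = ((10 - 1*(-64) - 5*16 - 8)*(10 - 4))*(-12) = ((10 + 64 - 80 - 8)*6)*(-12) = -14*6*(-12) = -84*(-12) = 1008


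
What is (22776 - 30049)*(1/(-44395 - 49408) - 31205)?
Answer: 21288962786168/93803 ≈ 2.2695e+8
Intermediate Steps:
(22776 - 30049)*(1/(-44395 - 49408) - 31205) = -7273*(1/(-93803) - 31205) = -7273*(-1/93803 - 31205) = -7273*(-2927122616/93803) = 21288962786168/93803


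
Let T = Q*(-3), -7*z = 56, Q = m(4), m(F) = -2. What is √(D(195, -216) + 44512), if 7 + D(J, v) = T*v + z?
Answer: √43201 ≈ 207.85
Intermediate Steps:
Q = -2
z = -8 (z = -⅐*56 = -8)
T = 6 (T = -2*(-3) = 6)
D(J, v) = -15 + 6*v (D(J, v) = -7 + (6*v - 8) = -7 + (-8 + 6*v) = -15 + 6*v)
√(D(195, -216) + 44512) = √((-15 + 6*(-216)) + 44512) = √((-15 - 1296) + 44512) = √(-1311 + 44512) = √43201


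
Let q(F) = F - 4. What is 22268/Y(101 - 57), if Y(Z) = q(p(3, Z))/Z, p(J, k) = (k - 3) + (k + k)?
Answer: 979792/125 ≈ 7838.3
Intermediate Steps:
p(J, k) = -3 + 3*k (p(J, k) = (-3 + k) + 2*k = -3 + 3*k)
q(F) = -4 + F
Y(Z) = (-7 + 3*Z)/Z (Y(Z) = (-4 + (-3 + 3*Z))/Z = (-7 + 3*Z)/Z)
22268/Y(101 - 57) = 22268/(3 - 7/(101 - 57)) = 22268/(3 - 7/44) = 22268/(125/44) = 22268*(44/125) = 979792/125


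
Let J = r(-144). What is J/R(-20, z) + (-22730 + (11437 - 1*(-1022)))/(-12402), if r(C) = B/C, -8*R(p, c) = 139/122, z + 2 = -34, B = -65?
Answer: -1345367/574626 ≈ -2.3413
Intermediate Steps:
z = -36 (z = -2 - 34 = -36)
R(p, c) = -139/976 (R(p, c) = -139/(8*122) = -1/8*139/122 = -139/976)
r(C) = -65/C
J = 65/144 (J = -65/(-144) = -65*(-1/144) = 65/144 ≈ 0.45139)
J/R(-20, z) + (-22730 + (11437 - 1*(-1022)))/(-12402) = 65/(144*(-139/976)) + (-22730 + (11437 - 1*(-1022)))/(-12402) = (65/144)*(-976/139) + (-22730 + (11437 + 1022))*(-1/12402) = -3965/1251 + (-22730 + 12459)*(-1/12402) = -3965/1251 - 10271*(-1/12402) = -3965/1251 + 10271/12402 = -1345367/574626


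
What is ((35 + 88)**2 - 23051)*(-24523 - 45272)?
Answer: 552915990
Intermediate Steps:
((35 + 88)**2 - 23051)*(-24523 - 45272) = (123**2 - 23051)*(-69795) = (15129 - 23051)*(-69795) = -7922*(-69795) = 552915990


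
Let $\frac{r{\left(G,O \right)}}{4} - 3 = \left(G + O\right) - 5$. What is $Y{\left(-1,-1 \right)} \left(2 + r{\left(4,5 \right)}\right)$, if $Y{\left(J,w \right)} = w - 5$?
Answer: $-180$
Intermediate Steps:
$Y{\left(J,w \right)} = -5 + w$ ($Y{\left(J,w \right)} = w - 5 = -5 + w$)
$r{\left(G,O \right)} = -8 + 4 G + 4 O$ ($r{\left(G,O \right)} = 12 + 4 \left(\left(G + O\right) - 5\right) = 12 + 4 \left(-5 + G + O\right) = 12 + \left(-20 + 4 G + 4 O\right) = -8 + 4 G + 4 O$)
$Y{\left(-1,-1 \right)} \left(2 + r{\left(4,5 \right)}\right) = \left(-5 - 1\right) \left(2 + \left(-8 + 4 \cdot 4 + 4 \cdot 5\right)\right) = - 6 \left(2 + \left(-8 + 16 + 20\right)\right) = - 6 \left(2 + 28\right) = \left(-6\right) 30 = -180$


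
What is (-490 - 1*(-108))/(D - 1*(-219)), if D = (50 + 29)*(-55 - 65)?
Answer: 382/9261 ≈ 0.041248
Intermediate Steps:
D = -9480 (D = 79*(-120) = -9480)
(-490 - 1*(-108))/(D - 1*(-219)) = (-490 - 1*(-108))/(-9480 - 1*(-219)) = (-490 + 108)/(-9480 + 219) = -382/(-9261) = -382*(-1/9261) = 382/9261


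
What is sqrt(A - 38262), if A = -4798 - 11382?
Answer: I*sqrt(54442) ≈ 233.33*I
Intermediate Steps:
A = -16180
sqrt(A - 38262) = sqrt(-16180 - 38262) = sqrt(-54442) = I*sqrt(54442)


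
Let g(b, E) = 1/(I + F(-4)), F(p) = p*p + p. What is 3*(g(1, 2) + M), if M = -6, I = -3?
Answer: -53/3 ≈ -17.667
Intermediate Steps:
F(p) = p + p² (F(p) = p² + p = p + p²)
g(b, E) = ⅑ (g(b, E) = 1/(-3 - 4*(1 - 4)) = 1/(-3 - 4*(-3)) = 1/(-3 + 12) = 1/9 = ⅑)
3*(g(1, 2) + M) = 3*(⅑ - 6) = 3*(-53/9) = -53/3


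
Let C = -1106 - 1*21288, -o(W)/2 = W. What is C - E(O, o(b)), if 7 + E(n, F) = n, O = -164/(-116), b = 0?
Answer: -649264/29 ≈ -22388.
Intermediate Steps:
o(W) = -2*W
O = 41/29 (O = -164*(-1/116) = 41/29 ≈ 1.4138)
C = -22394 (C = -1106 - 21288 = -22394)
E(n, F) = -7 + n
C - E(O, o(b)) = -22394 - (-7 + 41/29) = -22394 - 1*(-162/29) = -22394 + 162/29 = -649264/29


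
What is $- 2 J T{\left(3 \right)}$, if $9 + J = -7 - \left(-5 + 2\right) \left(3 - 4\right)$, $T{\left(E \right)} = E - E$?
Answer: $0$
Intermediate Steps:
$T{\left(E \right)} = 0$
$J = -19$ ($J = -9 - \left(7 + \left(-5 + 2\right) \left(3 - 4\right)\right) = -9 - \left(7 - -3\right) = -9 - 10 = -19$)
$- 2 J T{\left(3 \right)} = \left(-2\right) \left(-19\right) 0 = 38 \cdot 0 = 0$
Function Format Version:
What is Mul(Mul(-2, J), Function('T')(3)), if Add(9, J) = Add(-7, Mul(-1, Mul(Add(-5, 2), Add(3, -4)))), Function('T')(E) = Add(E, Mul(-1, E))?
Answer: 0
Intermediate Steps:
Function('T')(E) = 0
J = -19 (J = Add(-9, Add(-7, Mul(-1, Mul(Add(-5, 2), Add(3, -4))))) = Add(-9, Add(-7, Mul(-1, Mul(-3, -1)))) = Add(-9, Add(-7, Mul(-1, 3))) = Add(-9, Add(-7, -3)) = Add(-9, -10) = -19)
Mul(Mul(-2, J), Function('T')(3)) = Mul(Mul(-2, -19), 0) = Mul(38, 0) = 0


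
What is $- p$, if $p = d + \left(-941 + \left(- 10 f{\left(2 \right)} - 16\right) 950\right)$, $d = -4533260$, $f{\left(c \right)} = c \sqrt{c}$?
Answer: $4549401 + 19000 \sqrt{2} \approx 4.5763 \cdot 10^{6}$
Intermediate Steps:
$f{\left(c \right)} = c^{\frac{3}{2}}$
$p = -4549401 - 19000 \sqrt{2}$ ($p = -4533260 + \left(-941 + \left(- 10 \cdot 2^{\frac{3}{2}} - 16\right) 950\right) = -4533260 + \left(-941 + \left(- 10 \cdot 2 \sqrt{2} - 16\right) 950\right) = -4533260 + \left(-941 + \left(- 20 \sqrt{2} - 16\right) 950\right) = -4533260 + \left(-941 + \left(-16 - 20 \sqrt{2}\right) 950\right) = -4533260 - \left(16141 + 19000 \sqrt{2}\right) = -4549401 - 19000 \sqrt{2} \approx -4.5763 \cdot 10^{6}$)
$- p = - (-4549401 - 19000 \sqrt{2}) = 4549401 + 19000 \sqrt{2}$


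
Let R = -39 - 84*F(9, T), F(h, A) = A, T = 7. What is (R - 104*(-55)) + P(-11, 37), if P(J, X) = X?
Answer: 5130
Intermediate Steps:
R = -627 (R = -39 - 84*7 = -39 - 588 = -627)
(R - 104*(-55)) + P(-11, 37) = (-627 - 104*(-55)) + 37 = (-627 + 5720) + 37 = 5093 + 37 = 5130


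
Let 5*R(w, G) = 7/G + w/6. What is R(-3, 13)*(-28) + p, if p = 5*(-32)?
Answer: -10414/65 ≈ -160.22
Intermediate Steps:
R(w, G) = w/30 + 7/(5*G) (R(w, G) = (7/G + w/6)/5 = w/30 + 7/(5*G))
p = -160
R(-3, 13)*(-28) + p = ((1/30)*(42 + 13*(-3))/13)*(-28) - 160 = ((1/30)*(1/13)*(42 - 39))*(-28) - 160 = ((1/30)*(1/13)*3)*(-28) - 160 = (1/130)*(-28) - 160 = -14/65 - 160 = -10414/65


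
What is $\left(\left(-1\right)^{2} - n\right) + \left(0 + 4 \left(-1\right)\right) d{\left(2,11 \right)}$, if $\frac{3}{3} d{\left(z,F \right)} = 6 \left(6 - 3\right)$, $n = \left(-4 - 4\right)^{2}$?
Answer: $-135$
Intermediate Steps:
$n = 64$ ($n = \left(-8\right)^{2} = 64$)
$d{\left(z,F \right)} = 18$ ($d{\left(z,F \right)} = 6 \left(6 - 3\right) = 6 \cdot 3 = 18$)
$\left(\left(-1\right)^{2} - n\right) + \left(0 + 4 \left(-1\right)\right) d{\left(2,11 \right)} = \left(\left(-1\right)^{2} - 64\right) + \left(0 + 4 \left(-1\right)\right) 18 = \left(1 - 64\right) + \left(0 - 4\right) 18 = -63 - 72 = -135$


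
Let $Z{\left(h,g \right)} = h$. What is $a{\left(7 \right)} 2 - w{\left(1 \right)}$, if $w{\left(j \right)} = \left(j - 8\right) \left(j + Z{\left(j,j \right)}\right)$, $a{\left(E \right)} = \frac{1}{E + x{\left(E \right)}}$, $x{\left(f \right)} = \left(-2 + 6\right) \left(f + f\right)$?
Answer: $\frac{884}{63} \approx 14.032$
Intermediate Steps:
$x{\left(f \right)} = 8 f$ ($x{\left(f \right)} = 4 \cdot 2 f = 8 f$)
$a{\left(E \right)} = \frac{1}{9 E}$ ($a{\left(E \right)} = \frac{1}{E + 8 E} = \frac{1}{9 E}$)
$w{\left(j \right)} = 2 j \left(-8 + j\right)$ ($w{\left(j \right)} = \left(j - 8\right) \left(j + j\right) = \left(-8 + j\right) 2 j = 2 j \left(-8 + j\right)$)
$a{\left(7 \right)} 2 - w{\left(1 \right)} = \frac{1}{9 \cdot 7} \cdot 2 - 2 \cdot 1 \left(-8 + 1\right) = \frac{1}{9} \cdot \frac{1}{7} \cdot 2 - 2 \cdot 1 \left(-7\right) = \frac{1}{63} \cdot 2 - -14 = \frac{2}{63} + 14 = \frac{884}{63}$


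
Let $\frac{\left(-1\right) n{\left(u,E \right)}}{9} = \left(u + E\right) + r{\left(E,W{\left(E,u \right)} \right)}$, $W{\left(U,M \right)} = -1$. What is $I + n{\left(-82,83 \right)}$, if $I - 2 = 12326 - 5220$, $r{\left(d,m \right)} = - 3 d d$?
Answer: $193102$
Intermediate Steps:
$r{\left(d,m \right)} = - 3 d^{2}$
$I = 7108$ ($I = 2 + \left(12326 - 5220\right) = 2 + 7106 = 7108$)
$n{\left(u,E \right)} = - 9 E - 9 u + 27 E^{2}$ ($n{\left(u,E \right)} = - 9 \left(\left(u + E\right) - 3 E^{2}\right) = - 9 \left(\left(E + u\right) - 3 E^{2}\right) = - 9 \left(E + u - 3 E^{2}\right) = - 9 E - 9 u + 27 E^{2}$)
$I + n{\left(-82,83 \right)} = 7108 - \left(9 - 186003\right) = 7108 + \left(-747 + 738 + 27 \cdot 6889\right) = 7108 + \left(-747 + 738 + 186003\right) = 7108 + 185994 = 193102$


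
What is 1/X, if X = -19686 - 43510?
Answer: -1/63196 ≈ -1.5824e-5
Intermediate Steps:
X = -63196
1/X = 1/(-63196) = -1/63196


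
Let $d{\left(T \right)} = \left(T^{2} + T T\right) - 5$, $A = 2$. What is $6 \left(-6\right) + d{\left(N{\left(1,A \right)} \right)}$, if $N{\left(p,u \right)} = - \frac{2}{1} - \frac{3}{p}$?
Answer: $9$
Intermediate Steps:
$N{\left(p,u \right)} = -2 - \frac{3}{p}$ ($N{\left(p,u \right)} = \left(-2\right) 1 - \frac{3}{p} = -2 - \frac{3}{p}$)
$d{\left(T \right)} = -5 + 2 T^{2}$ ($d{\left(T \right)} = \left(T^{2} + T^{2}\right) - 5 = 2 T^{2} - 5 = -5 + 2 T^{2}$)
$6 \left(-6\right) + d{\left(N{\left(1,A \right)} \right)} = 6 \left(-6\right) - \left(5 - 2 \left(-2 - \frac{3}{1}\right)^{2}\right) = -36 - \left(5 - 2 \left(-2 - 3\right)^{2}\right) = -36 - \left(5 - 2 \left(-5\right)^{2}\right) = -36 + \left(-5 + 2 \cdot 25\right) = -36 + \left(-5 + 50\right) = -36 + 45 = 9$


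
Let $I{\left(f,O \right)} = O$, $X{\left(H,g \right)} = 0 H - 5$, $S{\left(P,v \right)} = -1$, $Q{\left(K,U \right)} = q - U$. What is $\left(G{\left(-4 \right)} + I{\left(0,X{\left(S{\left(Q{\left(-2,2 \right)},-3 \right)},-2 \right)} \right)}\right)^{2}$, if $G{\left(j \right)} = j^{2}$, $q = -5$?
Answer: $121$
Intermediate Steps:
$Q{\left(K,U \right)} = -5 - U$
$X{\left(H,g \right)} = -5$ ($X{\left(H,g \right)} = 0 - 5 = -5$)
$\left(G{\left(-4 \right)} + I{\left(0,X{\left(S{\left(Q{\left(-2,2 \right)},-3 \right)},-2 \right)} \right)}\right)^{2} = \left(\left(-4\right)^{2} - 5\right)^{2} = \left(16 - 5\right)^{2} = 11^{2} = 121$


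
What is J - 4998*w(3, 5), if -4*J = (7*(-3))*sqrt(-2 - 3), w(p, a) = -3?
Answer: 14994 + 21*I*sqrt(5)/4 ≈ 14994.0 + 11.739*I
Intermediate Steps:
J = 21*I*sqrt(5)/4 (J = -7*(-3)*sqrt(-2 - 3)/4 = -(-21)*sqrt(-5)/4 = -(-21)*I*sqrt(5)/4 = 21*I*sqrt(5)/4 ≈ 11.739*I)
J - 4998*w(3, 5) = 21*I*sqrt(5)/4 - 4998*(-3) = 21*I*sqrt(5)/4 - 294*(-51) = 21*I*sqrt(5)/4 + 14994 = 14994 + 21*I*sqrt(5)/4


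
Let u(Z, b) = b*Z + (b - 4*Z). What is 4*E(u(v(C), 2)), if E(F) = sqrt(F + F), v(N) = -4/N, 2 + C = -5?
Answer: 8*sqrt(21)/7 ≈ 5.2372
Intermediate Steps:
C = -7 (C = -2 - 5 = -7)
u(Z, b) = b - 4*Z + Z*b (u(Z, b) = Z*b + (b - 4*Z) = b - 4*Z + Z*b)
E(F) = sqrt(2)*sqrt(F) (E(F) = sqrt(2*F) = sqrt(2)*sqrt(F))
4*E(u(v(C), 2)) = 4*(sqrt(2)*sqrt(2 - (-16)/(-7) - 4/(-7)*2)) = 4*(sqrt(2)*sqrt(2 - (-16)*(-1)/7 - 4*(-1/7)*2)) = 4*(sqrt(2)*sqrt(2 - 4*4/7 + (4/7)*2)) = 4*(sqrt(2)*sqrt(2 - 16/7 + 8/7)) = 4*(sqrt(2)*sqrt(6/7)) = 4*(sqrt(2)*(sqrt(42)/7)) = 4*(2*sqrt(21)/7) = 8*sqrt(21)/7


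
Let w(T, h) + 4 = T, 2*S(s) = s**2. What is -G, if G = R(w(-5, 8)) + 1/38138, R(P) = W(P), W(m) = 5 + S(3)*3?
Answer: -352777/19069 ≈ -18.500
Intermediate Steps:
S(s) = s**2/2
w(T, h) = -4 + T
W(m) = 37/2 (W(m) = 5 + ((1/2)*3**2)*3 = 5 + ((1/2)*9)*3 = 5 + (9/2)*3 = 5 + 27/2 = 37/2)
R(P) = 37/2
G = 352777/19069 (G = 37/2 + 1/38138 = 352777/19069 ≈ 18.500)
-G = -1*352777/19069 = -352777/19069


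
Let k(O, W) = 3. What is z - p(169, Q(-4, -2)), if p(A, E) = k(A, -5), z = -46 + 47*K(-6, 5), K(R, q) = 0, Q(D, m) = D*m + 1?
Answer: -49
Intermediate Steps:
Q(D, m) = 1 + D*m
z = -46 (z = -46 + 47*0 = -46 + 0 = -46)
p(A, E) = 3
z - p(169, Q(-4, -2)) = -46 - 1*3 = -46 - 3 = -49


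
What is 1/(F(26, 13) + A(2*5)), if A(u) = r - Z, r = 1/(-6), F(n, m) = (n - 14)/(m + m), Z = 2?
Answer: -78/133 ≈ -0.58647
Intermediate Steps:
F(n, m) = (-14 + n)/(2*m) (F(n, m) = (-14 + n)/((2*m)) = (-14 + n)*(1/(2*m)) = (-14 + n)/(2*m))
r = -1/6 ≈ -0.16667
A(u) = -13/6 (A(u) = -1/6 - 1*2 = -1/6 - 2 = -13/6)
1/(F(26, 13) + A(2*5)) = 1/((1/2)*(-14 + 26)/13 - 13/6) = 1/((1/2)*(1/13)*12 - 13/6) = 1/(6/13 - 13/6) = 1/(-133/78) = -78/133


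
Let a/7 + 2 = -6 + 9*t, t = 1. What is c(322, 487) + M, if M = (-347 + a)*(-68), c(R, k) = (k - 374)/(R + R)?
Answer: 14889393/644 ≈ 23120.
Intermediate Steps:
c(R, k) = (-374 + k)/(2*R) (c(R, k) = (-374 + k)/((2*R)) = (-374 + k)*(1/(2*R)) = (-374 + k)/(2*R))
a = 7 (a = -14 + 7*(-6 + 9*1) = -14 + 7*(-6 + 9) = -14 + 7*3 = -14 + 21 = 7)
M = 23120 (M = (-347 + 7)*(-68) = -340*(-68) = 23120)
c(322, 487) + M = (½)*(-374 + 487)/322 + 23120 = (½)*(1/322)*113 + 23120 = 113/644 + 23120 = 14889393/644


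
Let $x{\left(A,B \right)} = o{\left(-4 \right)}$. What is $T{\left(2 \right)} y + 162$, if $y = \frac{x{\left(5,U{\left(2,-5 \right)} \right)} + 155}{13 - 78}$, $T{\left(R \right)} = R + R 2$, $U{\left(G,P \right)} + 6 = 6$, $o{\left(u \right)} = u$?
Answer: $\frac{9624}{65} \approx 148.06$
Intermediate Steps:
$U{\left(G,P \right)} = 0$ ($U{\left(G,P \right)} = -6 + 6 = 0$)
$x{\left(A,B \right)} = -4$
$T{\left(R \right)} = 3 R$ ($T{\left(R \right)} = R + 2 R = 3 R$)
$y = - \frac{151}{65}$ ($y = \frac{-4 + 155}{13 - 78} = \frac{151}{-65} = 151 \left(- \frac{1}{65}\right) = - \frac{151}{65} \approx -2.3231$)
$T{\left(2 \right)} y + 162 = 3 \cdot 2 \left(- \frac{151}{65}\right) + 162 = 6 \left(- \frac{151}{65}\right) + 162 = - \frac{906}{65} + 162 = \frac{9624}{65}$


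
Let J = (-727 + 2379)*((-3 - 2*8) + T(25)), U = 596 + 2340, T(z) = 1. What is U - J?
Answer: 32672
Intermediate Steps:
U = 2936
J = -29736 (J = (-727 + 2379)*((-3 - 2*8) + 1) = 1652*((-3 - 16) + 1) = 1652*(-19 + 1) = 1652*(-18) = -29736)
U - J = 2936 - 1*(-29736) = 2936 + 29736 = 32672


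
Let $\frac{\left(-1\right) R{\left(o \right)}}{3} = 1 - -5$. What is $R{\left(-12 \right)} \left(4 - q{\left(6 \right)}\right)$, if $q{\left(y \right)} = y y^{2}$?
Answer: $3816$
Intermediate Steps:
$q{\left(y \right)} = y^{3}$
$R{\left(o \right)} = -18$ ($R{\left(o \right)} = - 3 \left(1 - -5\right) = - 3 \left(1 + 5\right) = \left(-3\right) 6 = -18$)
$R{\left(-12 \right)} \left(4 - q{\left(6 \right)}\right) = - 18 \left(4 - 6^{3}\right) = - 18 \left(4 - 216\right) = \left(-18\right) \left(-212\right) = 3816$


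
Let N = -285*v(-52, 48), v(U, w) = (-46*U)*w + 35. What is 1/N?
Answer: -1/32732535 ≈ -3.0551e-8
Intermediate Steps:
v(U, w) = 35 - 46*U*w (v(U, w) = -46*U*w + 35 = 35 - 46*U*w)
N = -32732535 (N = -285*(35 - 46*(-52)*48) = -285*(35 + 114816) = -285*114851 = -32732535)
1/N = 1/(-32732535) = -1/32732535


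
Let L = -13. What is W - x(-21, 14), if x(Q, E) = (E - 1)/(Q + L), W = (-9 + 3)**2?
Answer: 1237/34 ≈ 36.382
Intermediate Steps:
W = 36 (W = (-6)**2 = 36)
x(Q, E) = (-1 + E)/(-13 + Q) (x(Q, E) = (E - 1)/(Q - 13) = (-1 + E)/(-13 + Q))
W - x(-21, 14) = 36 - (-1 + 14)/(-13 - 21) = 36 - 13/(-34) = 36 - (-1)*13/34 = 36 - 1*(-13/34) = 36 + 13/34 = 1237/34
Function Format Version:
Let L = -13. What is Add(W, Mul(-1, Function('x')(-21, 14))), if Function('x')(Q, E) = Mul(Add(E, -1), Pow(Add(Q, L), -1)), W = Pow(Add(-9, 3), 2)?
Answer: Rational(1237, 34) ≈ 36.382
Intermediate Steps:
W = 36 (W = Pow(-6, 2) = 36)
Function('x')(Q, E) = Mul(Pow(Add(-13, Q), -1), Add(-1, E)) (Function('x')(Q, E) = Mul(Add(E, -1), Pow(Add(Q, -13), -1)) = Mul(Add(-1, E), Pow(Add(-13, Q), -1)) = Mul(Pow(Add(-13, Q), -1), Add(-1, E)))
Add(W, Mul(-1, Function('x')(-21, 14))) = Add(36, Mul(-1, Mul(Pow(Add(-13, -21), -1), Add(-1, 14)))) = Add(36, Mul(-1, Mul(Pow(-34, -1), 13))) = Add(36, Mul(-1, Mul(Rational(-1, 34), 13))) = Add(36, Mul(-1, Rational(-13, 34))) = Add(36, Rational(13, 34)) = Rational(1237, 34)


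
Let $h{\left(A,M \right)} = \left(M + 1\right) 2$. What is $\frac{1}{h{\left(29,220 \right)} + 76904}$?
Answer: $\frac{1}{77346} \approx 1.2929 \cdot 10^{-5}$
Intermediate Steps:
$h{\left(A,M \right)} = 2 + 2 M$ ($h{\left(A,M \right)} = \left(1 + M\right) 2 = 2 + 2 M$)
$\frac{1}{h{\left(29,220 \right)} + 76904} = \frac{1}{\left(2 + 2 \cdot 220\right) + 76904} = \frac{1}{\left(2 + 440\right) + 76904} = \frac{1}{442 + 76904} = \frac{1}{77346}$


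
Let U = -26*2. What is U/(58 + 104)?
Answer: -26/81 ≈ -0.32099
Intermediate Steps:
U = -52
U/(58 + 104) = -52/(58 + 104) = -52/162 = -52*1/162 = -26/81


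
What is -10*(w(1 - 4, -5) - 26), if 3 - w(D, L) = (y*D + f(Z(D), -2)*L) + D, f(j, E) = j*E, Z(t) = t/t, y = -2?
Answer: 360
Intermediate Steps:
Z(t) = 1
f(j, E) = E*j
w(D, L) = 3 + D + 2*L (w(D, L) = 3 - ((-2*D + (-2*1)*L) + D) = 3 - ((-2*D - 2*L) + D) = 3 - (-D - 2*L) = 3 + (D + 2*L) = 3 + D + 2*L)
-10*(w(1 - 4, -5) - 26) = -10*((3 + (1 - 4) + 2*(-5)) - 26) = -10*((3 - 3 - 10) - 26) = -10*(-10 - 26) = -10*(-36) = 360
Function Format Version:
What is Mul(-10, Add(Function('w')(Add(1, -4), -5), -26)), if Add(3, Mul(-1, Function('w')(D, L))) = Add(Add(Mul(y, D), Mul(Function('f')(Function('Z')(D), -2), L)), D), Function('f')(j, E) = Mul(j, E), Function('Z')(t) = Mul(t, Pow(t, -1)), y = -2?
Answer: 360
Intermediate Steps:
Function('Z')(t) = 1
Function('f')(j, E) = Mul(E, j)
Function('w')(D, L) = Add(3, D, Mul(2, L)) (Function('w')(D, L) = Add(3, Mul(-1, Add(Add(Mul(-2, D), Mul(Mul(-2, 1), L)), D))) = Add(3, Mul(-1, Add(Add(Mul(-2, D), Mul(-2, L)), D))) = Add(3, Mul(-1, Add(Mul(-1, D), Mul(-2, L)))) = Add(3, Add(D, Mul(2, L))) = Add(3, D, Mul(2, L)))
Mul(-10, Add(Function('w')(Add(1, -4), -5), -26)) = Mul(-10, Add(Add(3, Add(1, -4), Mul(2, -5)), -26)) = Mul(-10, Add(Add(3, -3, -10), -26)) = Mul(-10, Add(-10, -26)) = Mul(-10, -36) = 360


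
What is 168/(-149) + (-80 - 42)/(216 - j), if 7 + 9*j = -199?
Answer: -262401/160175 ≈ -1.6382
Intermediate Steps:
j = -206/9 (j = -7/9 + (⅑)*(-199) = -7/9 - 199/9 = -206/9 ≈ -22.889)
168/(-149) + (-80 - 42)/(216 - j) = 168/(-149) + (-80 - 42)/(216 - 1*(-206/9)) = 168*(-1/149) - 122/(216 + 206/9) = -168/149 - 122/2150/9 = -168/149 - 122*9/2150 = -168/149 - 549/1075 = -262401/160175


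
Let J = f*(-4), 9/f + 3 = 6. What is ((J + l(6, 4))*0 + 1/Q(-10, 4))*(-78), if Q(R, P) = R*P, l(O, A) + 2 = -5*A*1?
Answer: 39/20 ≈ 1.9500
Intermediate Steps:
f = 3 (f = 9/(-3 + 6) = 9/3 = 9*(⅓) = 3)
l(O, A) = -2 - 5*A (l(O, A) = -2 - 5*A*1 = -2 - 5*A)
Q(R, P) = P*R
J = -12 (J = 3*(-4) = -12)
((J + l(6, 4))*0 + 1/Q(-10, 4))*(-78) = ((-12 + (-2 - 5*4))*0 + 1/(4*(-10)))*(-78) = ((-12 + (-2 - 20))*0 + 1/(-40))*(-78) = ((-12 - 22)*0 - 1/40)*(-78) = (-34*0 - 1/40)*(-78) = (0 - 1/40)*(-78) = -1/40*(-78) = 39/20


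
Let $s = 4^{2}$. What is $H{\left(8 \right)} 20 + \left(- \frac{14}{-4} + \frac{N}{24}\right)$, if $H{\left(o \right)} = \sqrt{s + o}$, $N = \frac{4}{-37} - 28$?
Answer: $\frac{517}{222} + 40 \sqrt{6} \approx 100.31$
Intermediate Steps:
$N = - \frac{1040}{37}$ ($N = 4 \left(- \frac{1}{37}\right) - 28 = - \frac{4}{37} - 28 = - \frac{1040}{37} \approx -28.108$)
$s = 16$
$H{\left(o \right)} = \sqrt{16 + o}$
$H{\left(8 \right)} 20 + \left(- \frac{14}{-4} + \frac{N}{24}\right) = \sqrt{16 + 8} \cdot 20 - \left(- \frac{7}{2} + \frac{130}{111}\right) = \sqrt{24} \cdot 20 - - \frac{517}{222} = 2 \sqrt{6} \cdot 20 + \left(\frac{7}{2} - \frac{130}{111}\right) = 40 \sqrt{6} + \frac{517}{222} = \frac{517}{222} + 40 \sqrt{6}$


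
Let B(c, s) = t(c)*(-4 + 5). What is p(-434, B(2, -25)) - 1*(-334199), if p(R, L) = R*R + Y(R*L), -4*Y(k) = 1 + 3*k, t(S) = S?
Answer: 2092823/4 ≈ 5.2321e+5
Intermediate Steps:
Y(k) = -¼ - 3*k/4 (Y(k) = -(1 + 3*k)/4 = -¼ - 3*k/4)
B(c, s) = c (B(c, s) = c*(-4 + 5) = c*1 = c)
p(R, L) = -¼ + R² - 3*L*R/4 (p(R, L) = R*R + (-¼ - 3*R*L/4) = R² + (-¼ - 3*L*R/4) = -¼ + R² - 3*L*R/4)
p(-434, B(2, -25)) - 1*(-334199) = (-¼ + (-434)² - ¾*2*(-434)) - 1*(-334199) = (-¼ + 188356 + 651) + 334199 = 756027/4 + 334199 = 2092823/4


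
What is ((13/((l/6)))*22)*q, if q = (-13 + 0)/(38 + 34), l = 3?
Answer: -1859/18 ≈ -103.28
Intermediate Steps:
q = -13/72 ≈ -0.18056
((13/((l/6)))*22)*q = ((13/((3/6)))*22)*(-13/72) = ((13/((3*(1/6))))*22)*(-13/72) = ((13/(1/2))*22)*(-13/72) = ((13*2)*22)*(-13/72) = (26*22)*(-13/72) = 572*(-13/72) = -1859/18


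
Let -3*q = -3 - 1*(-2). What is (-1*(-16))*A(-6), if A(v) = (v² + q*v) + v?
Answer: 448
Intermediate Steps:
q = ⅓ (q = -(-3 - 1*(-2))/3 = -(-3 + 2)/3 = -⅓*(-1) = ⅓ ≈ 0.33333)
A(v) = v² + 4*v/3 (A(v) = (v² + v/3) + v = v² + 4*v/3)
(-1*(-16))*A(-6) = (-1*(-16))*((⅓)*(-6)*(4 + 3*(-6))) = 16*((⅓)*(-6)*(4 - 18)) = 16*((⅓)*(-6)*(-14)) = 16*28 = 448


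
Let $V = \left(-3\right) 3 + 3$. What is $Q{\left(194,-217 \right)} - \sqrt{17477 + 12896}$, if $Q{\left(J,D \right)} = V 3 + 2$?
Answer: $-16 - \sqrt{30373} \approx -190.28$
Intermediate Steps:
$V = -6$ ($V = -9 + 3 = -6$)
$Q{\left(J,D \right)} = -16$ ($Q{\left(J,D \right)} = \left(-6\right) 3 + 2 = -18 + 2 = -16$)
$Q{\left(194,-217 \right)} - \sqrt{17477 + 12896} = -16 - \sqrt{17477 + 12896} = -16 - \sqrt{30373}$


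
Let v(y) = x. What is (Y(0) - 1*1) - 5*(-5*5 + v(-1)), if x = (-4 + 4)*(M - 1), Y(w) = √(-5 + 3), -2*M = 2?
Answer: 124 + I*√2 ≈ 124.0 + 1.4142*I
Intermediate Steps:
M = -1 (M = -½*2 = -1)
Y(w) = I*√2 (Y(w) = √(-2) = I*√2)
x = 0 (x = (-4 + 4)*(-1 - 1) = 0*(-2) = 0)
v(y) = 0
(Y(0) - 1*1) - 5*(-5*5 + v(-1)) = (I*√2 - 1*1) - 5*(-5*5 + 0) = (I*√2 - 1) - 5*(-25 + 0) = (-1 + I*√2) - 5*(-25) = (-1 + I*√2) + 125 = 124 + I*√2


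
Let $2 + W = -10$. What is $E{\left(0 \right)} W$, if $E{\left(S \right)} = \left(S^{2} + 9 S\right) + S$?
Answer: $0$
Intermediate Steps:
$W = -12$ ($W = -2 - 10 = -12$)
$E{\left(S \right)} = S^{2} + 10 S$
$E{\left(0 \right)} W = 0 \left(10 + 0\right) \left(-12\right) = 0 \cdot 10 \left(-12\right) = 0 \left(-12\right) = 0$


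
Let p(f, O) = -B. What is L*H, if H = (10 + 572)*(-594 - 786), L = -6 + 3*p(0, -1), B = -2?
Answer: 0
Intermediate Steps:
p(f, O) = 2 (p(f, O) = -1*(-2) = 2)
L = 0 (L = -6 + 3*2 = -6 + 6 = 0)
H = -803160 (H = 582*(-1380) = -803160)
L*H = 0*(-803160) = 0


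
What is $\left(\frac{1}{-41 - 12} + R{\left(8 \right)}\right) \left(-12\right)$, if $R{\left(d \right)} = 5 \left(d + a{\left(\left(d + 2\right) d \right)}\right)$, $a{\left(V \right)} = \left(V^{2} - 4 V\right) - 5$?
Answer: $- \frac{19343928}{53} \approx -3.6498 \cdot 10^{5}$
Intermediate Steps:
$a{\left(V \right)} = -5 + V^{2} - 4 V$
$R{\left(d \right)} = -25 + 5 d - 20 d \left(2 + d\right) + 5 d^{2} \left(2 + d\right)^{2}$ ($R{\left(d \right)} = 5 \left(d - \left(5 - d^{2} \left(d + 2\right)^{2} + 4 \left(d + 2\right) d\right)\right) = 5 \left(d - \left(5 - d^{2} \left(2 + d\right)^{2} + 4 \left(2 + d\right) d\right)\right) = 5 \left(d - \left(5 - d^{2} \left(2 + d\right)^{2} + 4 d \left(2 + d\right)\right)\right) = 5 \left(-5 + d + d^{2} \left(2 + d\right)^{2} - 4 d \left(2 + d\right)\right) = -25 + 5 d - 20 d \left(2 + d\right) + 5 d^{2} \left(2 + d\right)^{2}$)
$\left(\frac{1}{-41 - 12} + R{\left(8 \right)}\right) \left(-12\right) = \left(\frac{1}{-41 - 12} + \left(-25 - 280 + 5 \cdot 8^{4} + 20 \cdot 8^{3}\right)\right) \left(-12\right) = \left(\frac{1}{-53} + \left(-25 - 280 + 5 \cdot 4096 + 20 \cdot 512\right)\right) \left(-12\right) = \left(- \frac{1}{53} + \left(-25 - 280 + 20480 + 10240\right)\right) \left(-12\right) = \left(- \frac{1}{53} + 30415\right) \left(-12\right) = \frac{1611994}{53} \left(-12\right) = - \frac{19343928}{53}$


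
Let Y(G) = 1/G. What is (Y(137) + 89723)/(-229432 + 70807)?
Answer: -12292052/21731625 ≈ -0.56563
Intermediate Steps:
(Y(137) + 89723)/(-229432 + 70807) = (1/137 + 89723)/(-229432 + 70807) = (1/137 + 89723)/(-158625) = (12292052/137)*(-1/158625) = -12292052/21731625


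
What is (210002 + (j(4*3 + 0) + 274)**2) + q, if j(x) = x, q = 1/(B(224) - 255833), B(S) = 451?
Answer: 74519956835/255382 ≈ 2.9180e+5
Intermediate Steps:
q = -1/255382 (q = 1/(451 - 255833) = 1/(-255382) = -1/255382 ≈ -3.9157e-6)
(210002 + (j(4*3 + 0) + 274)**2) + q = (210002 + ((4*3 + 0) + 274)**2) - 1/255382 = (210002 + ((12 + 0) + 274)**2) - 1/255382 = (210002 + (12 + 274)**2) - 1/255382 = (210002 + 286**2) - 1/255382 = (210002 + 81796) - 1/255382 = 291798 - 1/255382 = 74519956835/255382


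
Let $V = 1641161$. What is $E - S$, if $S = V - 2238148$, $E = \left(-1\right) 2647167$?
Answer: $-2050180$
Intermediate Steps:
$E = -2647167$
$S = -596987$ ($S = 1641161 - 2238148 = -596987$)
$E - S = -2647167 - -596987 = -2647167 + 596987 = -2050180$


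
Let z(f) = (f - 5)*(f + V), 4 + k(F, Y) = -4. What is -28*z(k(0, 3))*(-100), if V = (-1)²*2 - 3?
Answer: 327600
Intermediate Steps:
k(F, Y) = -8 (k(F, Y) = -4 - 4 = -8)
V = -1 (V = 1*2 - 3 = 2 - 3 = -1)
z(f) = (-1 + f)*(-5 + f) (z(f) = (f - 5)*(f - 1) = (-5 + f)*(-1 + f) = (-1 + f)*(-5 + f))
-28*z(k(0, 3))*(-100) = -28*(5 + (-8)² - 6*(-8))*(-100) = -28*(5 + 64 + 48)*(-100) = -28*117*(-100) = -3276*(-100) = 327600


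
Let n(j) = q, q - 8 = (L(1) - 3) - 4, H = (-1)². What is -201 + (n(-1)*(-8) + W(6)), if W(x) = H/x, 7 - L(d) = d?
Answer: -1541/6 ≈ -256.83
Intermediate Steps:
H = 1
L(d) = 7 - d
W(x) = 1/x
q = 7 (q = 8 + (((7 - 1*1) - 3) - 4) = 8 + (((7 - 1) - 3) - 4) = 8 + ((6 - 3) - 4) = 8 + (3 - 4) = 8 - 1 = 7)
n(j) = 7
-201 + (n(-1)*(-8) + W(6)) = -201 + (7*(-8) + 1/6) = -201 + (-56 + ⅙) = -201 - 335/6 = -1541/6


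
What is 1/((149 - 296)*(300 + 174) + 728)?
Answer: -1/68950 ≈ -1.4503e-5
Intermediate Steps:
1/((149 - 296)*(300 + 174) + 728) = 1/(-147*474 + 728) = 1/(-69678 + 728) = 1/(-68950) = -1/68950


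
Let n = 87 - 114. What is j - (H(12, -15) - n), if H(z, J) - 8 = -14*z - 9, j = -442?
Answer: -300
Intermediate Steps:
n = -27
H(z, J) = -1 - 14*z (H(z, J) = 8 + (-14*z - 9) = 8 + (-9 - 14*z) = -1 - 14*z)
j - (H(12, -15) - n) = -442 - ((-1 - 14*12) - 1*(-27)) = -442 - ((-1 - 168) + 27) = -442 - (-169 + 27) = -442 - 1*(-142) = -442 + 142 = -300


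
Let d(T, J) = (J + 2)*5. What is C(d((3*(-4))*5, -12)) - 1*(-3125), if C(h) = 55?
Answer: 3180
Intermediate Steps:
d(T, J) = 10 + 5*J (d(T, J) = (2 + J)*5 = 10 + 5*J)
C(d((3*(-4))*5, -12)) - 1*(-3125) = 55 - 1*(-3125) = 55 + 3125 = 3180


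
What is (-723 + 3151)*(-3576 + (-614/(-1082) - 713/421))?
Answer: -1978164007816/227761 ≈ -8.6853e+6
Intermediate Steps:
(-723 + 3151)*(-3576 + (-614/(-1082) - 713/421)) = 2428*(-3576 + (-614*(-1/1082) - 713*1/421)) = 2428*(-3576 + (307/541 - 713/421)) = 2428*(-3576 - 256486/227761) = 2428*(-814729822/227761) = -1978164007816/227761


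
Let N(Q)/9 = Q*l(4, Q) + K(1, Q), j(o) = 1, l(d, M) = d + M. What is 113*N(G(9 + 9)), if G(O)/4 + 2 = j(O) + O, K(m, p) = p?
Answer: 5048388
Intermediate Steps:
l(d, M) = M + d
G(O) = -4 + 4*O (G(O) = -8 + 4*(1 + O) = -8 + (4 + 4*O) = -4 + 4*O)
N(Q) = 9*Q + 9*Q*(4 + Q) (N(Q) = 9*(Q*(Q + 4) + Q) = 9*(Q*(4 + Q) + Q) = 9*(Q + Q*(4 + Q)) = 9*Q + 9*Q*(4 + Q))
113*N(G(9 + 9)) = 113*(9*(-4 + 4*(9 + 9))*(5 + (-4 + 4*(9 + 9)))) = 113*(9*(-4 + 4*18)*(5 + (-4 + 4*18))) = 113*(9*(-4 + 72)*(5 + (-4 + 72))) = 113*(9*68*(5 + 68)) = 113*(9*68*73) = 113*44676 = 5048388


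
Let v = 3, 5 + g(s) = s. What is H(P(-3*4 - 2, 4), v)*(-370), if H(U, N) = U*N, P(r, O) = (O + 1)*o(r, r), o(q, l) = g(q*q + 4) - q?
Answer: -1159950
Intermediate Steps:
g(s) = -5 + s
o(q, l) = -1 + q² - q (o(q, l) = (-5 + (q*q + 4)) - q = (-5 + (q² + 4)) - q = (-5 + (4 + q²)) - q = (-1 + q²) - q = -1 + q² - q)
P(r, O) = (1 + O)*(-1 + r² - r) (P(r, O) = (O + 1)*(-1 + r² - r) = (1 + O)*(-1 + r² - r))
H(U, N) = N*U
H(P(-3*4 - 2, 4), v)*(-370) = (3*(-(1 + 4)*(1 + (-3*4 - 2) - (-3*4 - 2)²)))*(-370) = (3*(-1*5*(1 + (-12 - 2) - (-12 - 2)²)))*(-370) = (3*(-1*5*(1 - 14 - 1*(-14)²)))*(-370) = (3*(-1*5*(1 - 14 - 1*196)))*(-370) = (3*(-1*5*(1 - 14 - 196)))*(-370) = (3*(-1*5*(-209)))*(-370) = (3*1045)*(-370) = 3135*(-370) = -1159950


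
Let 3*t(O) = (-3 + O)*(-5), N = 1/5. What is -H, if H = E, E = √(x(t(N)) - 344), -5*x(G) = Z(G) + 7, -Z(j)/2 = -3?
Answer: -I*√8665/5 ≈ -18.617*I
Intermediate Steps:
N = ⅕ (N = 1*(⅕) = ⅕ ≈ 0.20000)
t(O) = 5 - 5*O/3 (t(O) = ((-3 + O)*(-5))/3 = (15 - 5*O)/3 = 5 - 5*O/3)
Z(j) = 6 (Z(j) = -2*(-3) = 6)
x(G) = -13/5 (x(G) = -(6 + 7)/5 = -⅕*13 = -13/5)
E = I*√8665/5 (E = √(-13/5 - 344) = √(-1733/5) = I*√8665/5 ≈ 18.617*I)
H = I*√8665/5 ≈ 18.617*I
-H = -I*√8665/5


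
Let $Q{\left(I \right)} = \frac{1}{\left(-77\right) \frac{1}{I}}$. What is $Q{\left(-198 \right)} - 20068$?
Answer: $- \frac{140458}{7} \approx -20065.0$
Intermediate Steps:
$Q{\left(I \right)} = - \frac{I}{77}$
$Q{\left(-198 \right)} - 20068 = \left(- \frac{1}{77}\right) \left(-198\right) - 20068 = \frac{18}{7} - 20068 = - \frac{140458}{7}$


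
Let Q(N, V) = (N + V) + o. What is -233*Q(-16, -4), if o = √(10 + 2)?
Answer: 4660 - 466*√3 ≈ 3852.9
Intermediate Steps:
o = 2*√3 (o = √12 = 2*√3 ≈ 3.4641)
Q(N, V) = N + V + 2*√3 (Q(N, V) = (N + V) + 2*√3 = N + V + 2*√3)
-233*Q(-16, -4) = -233*(-16 - 4 + 2*√3) = -233*(-20 + 2*√3) = 4660 - 466*√3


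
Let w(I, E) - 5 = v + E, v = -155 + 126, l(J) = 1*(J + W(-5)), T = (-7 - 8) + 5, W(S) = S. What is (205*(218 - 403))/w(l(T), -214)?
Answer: 37925/238 ≈ 159.35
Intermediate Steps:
T = -10 (T = -15 + 5 = -10)
l(J) = -5 + J (l(J) = 1*(J - 5) = 1*(-5 + J) = -5 + J)
v = -29
w(I, E) = -24 + E (w(I, E) = 5 + (-29 + E) = -24 + E)
(205*(218 - 403))/w(l(T), -214) = (205*(218 - 403))/(-24 - 214) = (205*(-185))/(-238) = -37925*(-1/238) = 37925/238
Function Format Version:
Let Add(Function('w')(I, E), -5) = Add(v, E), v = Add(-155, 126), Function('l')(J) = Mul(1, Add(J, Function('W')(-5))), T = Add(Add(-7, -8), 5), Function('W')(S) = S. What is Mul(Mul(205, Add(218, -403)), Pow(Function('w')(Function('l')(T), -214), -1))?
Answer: Rational(37925, 238) ≈ 159.35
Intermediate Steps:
T = -10 (T = Add(-15, 5) = -10)
Function('l')(J) = Add(-5, J) (Function('l')(J) = Mul(1, Add(J, -5)) = Mul(1, Add(-5, J)) = Add(-5, J))
v = -29
Function('w')(I, E) = Add(-24, E) (Function('w')(I, E) = Add(5, Add(-29, E)) = Add(-24, E))
Mul(Mul(205, Add(218, -403)), Pow(Function('w')(Function('l')(T), -214), -1)) = Mul(Mul(205, Add(218, -403)), Pow(Add(-24, -214), -1)) = Mul(Mul(205, -185), Pow(-238, -1)) = Mul(-37925, Rational(-1, 238)) = Rational(37925, 238)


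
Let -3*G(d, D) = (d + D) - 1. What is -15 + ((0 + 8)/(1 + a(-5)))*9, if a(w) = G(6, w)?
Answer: 57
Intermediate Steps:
G(d, D) = 1/3 - D/3 - d/3 (G(d, D) = -((d + D) - 1)/3 = -((D + d) - 1)/3 = -(-1 + D + d)/3 = 1/3 - D/3 - d/3)
a(w) = -5/3 - w/3 (a(w) = 1/3 - w/3 - 1/3*6 = 1/3 - w/3 - 2 = -5/3 - w/3)
-15 + ((0 + 8)/(1 + a(-5)))*9 = -15 + ((0 + 8)/(1 + (-5/3 - 1/3*(-5))))*9 = -15 + (8/(1 + (-5/3 + 5/3)))*9 = -15 + (8/(1 + 0))*9 = -15 + (8/1)*9 = -15 + (8*1)*9 = -15 + 8*9 = -15 + 72 = 57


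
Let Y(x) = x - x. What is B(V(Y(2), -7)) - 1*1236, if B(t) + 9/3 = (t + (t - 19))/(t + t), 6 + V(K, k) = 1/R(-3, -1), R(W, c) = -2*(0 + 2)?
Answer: -30912/25 ≈ -1236.5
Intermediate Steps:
R(W, c) = -4 (R(W, c) = -2*2 = -4)
Y(x) = 0
V(K, k) = -25/4 (V(K, k) = -6 + 1/(-4) = -6 - ¼ = -25/4)
B(t) = -3 + (-19 + 2*t)/(2*t) (B(t) = -3 + (t + (t - 19))/(t + t) = -3 + (t + (-19 + t))/((2*t)) = -3 + (-19 + 2*t)*(1/(2*t)) = -3 + (-19 + 2*t)/(2*t))
B(V(Y(2), -7)) - 1*1236 = (-2 - 19/(2*(-25/4))) - 1*1236 = (-2 - 19/2*(-4/25)) - 1236 = (-2 + 38/25) - 1236 = -12/25 - 1236 = -30912/25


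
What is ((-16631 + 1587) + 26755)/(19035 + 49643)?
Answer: 11711/68678 ≈ 0.17052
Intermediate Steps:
((-16631 + 1587) + 26755)/(19035 + 49643) = (-15044 + 26755)/68678 = 11711*(1/68678) = 11711/68678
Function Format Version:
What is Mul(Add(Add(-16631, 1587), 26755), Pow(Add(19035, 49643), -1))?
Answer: Rational(11711, 68678) ≈ 0.17052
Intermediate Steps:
Mul(Add(Add(-16631, 1587), 26755), Pow(Add(19035, 49643), -1)) = Mul(Add(-15044, 26755), Pow(68678, -1)) = Mul(11711, Rational(1, 68678)) = Rational(11711, 68678)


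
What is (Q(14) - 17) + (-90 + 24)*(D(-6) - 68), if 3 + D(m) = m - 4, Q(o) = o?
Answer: 5343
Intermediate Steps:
D(m) = -7 + m (D(m) = -3 + (m - 4) = -3 + (-4 + m) = -7 + m)
(Q(14) - 17) + (-90 + 24)*(D(-6) - 68) = (14 - 17) + (-90 + 24)*((-7 - 6) - 68) = -3 - 66*(-13 - 68) = -3 - 66*(-81) = -3 + 5346 = 5343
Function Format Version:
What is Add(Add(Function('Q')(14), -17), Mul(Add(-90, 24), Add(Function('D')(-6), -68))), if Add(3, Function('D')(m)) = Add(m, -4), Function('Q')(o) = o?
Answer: 5343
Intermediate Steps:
Function('D')(m) = Add(-7, m) (Function('D')(m) = Add(-3, Add(m, -4)) = Add(-3, Add(-4, m)) = Add(-7, m))
Add(Add(Function('Q')(14), -17), Mul(Add(-90, 24), Add(Function('D')(-6), -68))) = Add(Add(14, -17), Mul(Add(-90, 24), Add(Add(-7, -6), -68))) = Add(-3, Mul(-66, Add(-13, -68))) = Add(-3, Mul(-66, -81)) = Add(-3, 5346) = 5343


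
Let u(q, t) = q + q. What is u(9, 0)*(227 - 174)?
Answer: 954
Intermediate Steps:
u(q, t) = 2*q
u(9, 0)*(227 - 174) = (2*9)*(227 - 174) = 18*53 = 954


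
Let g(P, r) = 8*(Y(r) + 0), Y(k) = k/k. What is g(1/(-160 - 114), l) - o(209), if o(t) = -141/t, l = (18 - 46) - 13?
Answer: 1813/209 ≈ 8.6746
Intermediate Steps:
Y(k) = 1
l = -41 (l = -28 - 13 = -41)
g(P, r) = 8 (g(P, r) = 8*(1 + 0) = 8*1 = 8)
g(1/(-160 - 114), l) - o(209) = 8 - (-141)/209 = 8 - 1*(-141/209) = 8 + 141/209 = 1813/209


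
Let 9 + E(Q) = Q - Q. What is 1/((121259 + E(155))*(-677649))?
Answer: -1/82164941250 ≈ -1.2171e-11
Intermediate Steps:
E(Q) = -9 (E(Q) = -9 + (Q - Q) = -9 + 0 = -9)
1/((121259 + E(155))*(-677649)) = 1/((121259 - 9)*(-677649)) = -1/677649/121250 = (1/121250)*(-1/677649) = -1/82164941250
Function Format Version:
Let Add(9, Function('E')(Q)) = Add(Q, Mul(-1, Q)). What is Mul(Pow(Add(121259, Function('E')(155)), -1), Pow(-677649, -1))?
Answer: Rational(-1, 82164941250) ≈ -1.2171e-11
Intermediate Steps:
Function('E')(Q) = -9 (Function('E')(Q) = Add(-9, Add(Q, Mul(-1, Q))) = Add(-9, 0) = -9)
Mul(Pow(Add(121259, Function('E')(155)), -1), Pow(-677649, -1)) = Mul(Pow(Add(121259, -9), -1), Pow(-677649, -1)) = Mul(Pow(121250, -1), Rational(-1, 677649)) = Mul(Rational(1, 121250), Rational(-1, 677649)) = Rational(-1, 82164941250)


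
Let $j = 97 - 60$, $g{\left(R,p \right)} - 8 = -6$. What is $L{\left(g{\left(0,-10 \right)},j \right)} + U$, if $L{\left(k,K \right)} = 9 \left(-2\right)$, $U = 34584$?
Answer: $34566$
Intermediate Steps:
$g{\left(R,p \right)} = 2$ ($g{\left(R,p \right)} = 8 - 6 = 2$)
$j = 37$ ($j = 97 - 60 = 37$)
$L{\left(k,K \right)} = -18$
$L{\left(g{\left(0,-10 \right)},j \right)} + U = -18 + 34584 = 34566$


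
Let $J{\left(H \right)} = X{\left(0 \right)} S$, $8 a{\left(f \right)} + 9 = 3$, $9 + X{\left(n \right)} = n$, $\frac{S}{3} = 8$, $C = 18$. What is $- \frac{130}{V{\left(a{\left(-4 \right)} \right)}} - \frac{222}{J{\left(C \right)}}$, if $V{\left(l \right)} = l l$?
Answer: $- \frac{2761}{12} \approx -230.08$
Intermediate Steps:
$S = 24$ ($S = 3 \cdot 8 = 24$)
$X{\left(n \right)} = -9 + n$
$a{\left(f \right)} = - \frac{3}{4}$ ($a{\left(f \right)} = - \frac{9}{8} + \frac{1}{8} \cdot 3 = - \frac{9}{8} + \frac{3}{8} = - \frac{3}{4}$)
$J{\left(H \right)} = -216$ ($J{\left(H \right)} = \left(-9 + 0\right) 24 = \left(-9\right) 24 = -216$)
$V{\left(l \right)} = l^{2}$
$- \frac{130}{V{\left(a{\left(-4 \right)} \right)}} - \frac{222}{J{\left(C \right)}} = - \frac{130}{\left(- \frac{3}{4}\right)^{2}} - \frac{222}{-216} = - \frac{130}{\frac{9}{16}} - - \frac{37}{36} = \left(-130\right) \frac{16}{9} + \frac{37}{36} = - \frac{2080}{9} + \frac{37}{36} = - \frac{2761}{12}$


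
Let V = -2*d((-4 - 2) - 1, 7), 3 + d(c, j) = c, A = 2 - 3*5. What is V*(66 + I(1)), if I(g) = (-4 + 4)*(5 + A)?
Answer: 1320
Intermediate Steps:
A = -13 (A = 2 - 15 = -13)
d(c, j) = -3 + c
I(g) = 0 (I(g) = (-4 + 4)*(5 - 13) = 0*(-8) = 0)
V = 20 (V = -2*(-3 + ((-4 - 2) - 1)) = -2*(-3 + (-6 - 1)) = -2*(-3 - 7) = -2*(-10) = 20)
V*(66 + I(1)) = 20*(66 + 0) = 20*66 = 1320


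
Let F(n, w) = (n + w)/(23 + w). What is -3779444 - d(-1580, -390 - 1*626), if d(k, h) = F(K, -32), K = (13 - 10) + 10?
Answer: -34015015/9 ≈ -3.7794e+6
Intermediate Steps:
K = 13 (K = 3 + 10 = 13)
F(n, w) = (n + w)/(23 + w)
d(k, h) = 19/9 (d(k, h) = (13 - 32)/(23 - 32) = -19/(-9) = -1/9*(-19) = 19/9)
-3779444 - d(-1580, -390 - 1*626) = -3779444 - 1*19/9 = -3779444 - 19/9 = -34015015/9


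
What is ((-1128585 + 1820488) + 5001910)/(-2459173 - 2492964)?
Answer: -5693813/4952137 ≈ -1.1498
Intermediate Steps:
((-1128585 + 1820488) + 5001910)/(-2459173 - 2492964) = (691903 + 5001910)/(-4952137) = 5693813*(-1/4952137) = -5693813/4952137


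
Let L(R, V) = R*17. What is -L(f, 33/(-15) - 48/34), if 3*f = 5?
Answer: -85/3 ≈ -28.333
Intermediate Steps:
f = 5/3 (f = (⅓)*5 = 5/3 ≈ 1.6667)
L(R, V) = 17*R
-L(f, 33/(-15) - 48/34) = -17*5/3 = -1*85/3 = -85/3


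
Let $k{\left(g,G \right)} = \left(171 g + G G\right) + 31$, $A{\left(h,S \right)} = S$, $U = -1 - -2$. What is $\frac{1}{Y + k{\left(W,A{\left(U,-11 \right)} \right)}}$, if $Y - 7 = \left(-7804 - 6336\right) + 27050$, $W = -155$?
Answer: $- \frac{1}{13436} \approx -7.4427 \cdot 10^{-5}$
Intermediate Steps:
$U = 1$ ($U = -1 + 2 = 1$)
$k{\left(g,G \right)} = 31 + G^{2} + 171 g$ ($k{\left(g,G \right)} = \left(171 g + G^{2}\right) + 31 = \left(G^{2} + 171 g\right) + 31 = 31 + G^{2} + 171 g$)
$Y = 12917$ ($Y = 7 + \left(\left(-7804 - 6336\right) + 27050\right) = 7 + \left(-14140 + 27050\right) = 7 + 12910 = 12917$)
$\frac{1}{Y + k{\left(W,A{\left(U,-11 \right)} \right)}} = \frac{1}{12917 + \left(31 + \left(-11\right)^{2} + 171 \left(-155\right)\right)} = \frac{1}{12917 + \left(31 + 121 - 26505\right)} = \frac{1}{12917 - 26353} = \frac{1}{-13436} = - \frac{1}{13436}$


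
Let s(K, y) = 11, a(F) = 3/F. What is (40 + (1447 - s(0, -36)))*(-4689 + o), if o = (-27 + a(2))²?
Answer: -5961195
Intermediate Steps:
o = 2601/4 (o = (-27 + 3/2)² = (-51/2)² = 2601/4 ≈ 650.25)
(40 + (1447 - s(0, -36)))*(-4689 + o) = (40 + (1447 - 1*11))*(-4689 + 2601/4) = (40 + (1447 - 11))*(-16155/4) = (40 + 1436)*(-16155/4) = 1476*(-16155/4) = -5961195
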